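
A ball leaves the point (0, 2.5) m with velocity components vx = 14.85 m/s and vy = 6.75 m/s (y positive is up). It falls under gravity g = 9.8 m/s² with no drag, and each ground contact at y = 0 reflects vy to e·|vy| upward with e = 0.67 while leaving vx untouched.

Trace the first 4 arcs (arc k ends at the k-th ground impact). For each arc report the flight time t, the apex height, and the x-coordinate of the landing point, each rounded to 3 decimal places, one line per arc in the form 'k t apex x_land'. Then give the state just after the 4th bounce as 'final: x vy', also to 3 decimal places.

1 1.681 4.825 24.964
2 1.330 2.166 44.709
3 0.891 0.972 57.938
4 0.597 0.436 66.802
final: 66.802 1.960

Arc 1: start y=2.500, vy=6.750 → t=1.681, apex=4.825, x_land=24.964, impact vy=-9.724
  bounce: vy ← 0.67·9.724 = 6.515
Arc 2: start y=0.000, vy=6.515 → t=1.330, apex=2.166, x_land=44.709, impact vy=-6.515
  bounce: vy ← 0.67·6.515 = 4.365
Arc 3: start y=0.000, vy=4.365 → t=0.891, apex=0.972, x_land=57.938, impact vy=-4.365
  bounce: vy ← 0.67·4.365 = 2.925
Arc 4: start y=0.000, vy=2.925 → t=0.597, apex=0.436, x_land=66.802, impact vy=-2.925
  bounce: vy ← 0.67·2.925 = 1.960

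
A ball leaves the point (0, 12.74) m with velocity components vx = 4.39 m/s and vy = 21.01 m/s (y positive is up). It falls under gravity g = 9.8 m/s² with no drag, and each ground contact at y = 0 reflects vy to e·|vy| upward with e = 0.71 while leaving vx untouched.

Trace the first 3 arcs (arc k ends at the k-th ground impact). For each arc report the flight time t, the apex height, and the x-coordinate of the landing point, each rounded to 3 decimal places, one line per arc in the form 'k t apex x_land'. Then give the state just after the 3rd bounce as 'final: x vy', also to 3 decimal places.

1 4.826 35.261 21.188
2 3.809 17.775 37.911
3 2.705 8.961 49.784
final: 49.784 9.409

Arc 1: start y=12.740, vy=21.010 → t=4.826, apex=35.261, x_land=21.188, impact vy=-26.289
  bounce: vy ← 0.71·26.289 = 18.665
Arc 2: start y=0.000, vy=18.665 → t=3.809, apex=17.775, x_land=37.911, impact vy=-18.665
  bounce: vy ← 0.71·18.665 = 13.252
Arc 3: start y=0.000, vy=13.252 → t=2.705, apex=8.961, x_land=49.784, impact vy=-13.252
  bounce: vy ← 0.71·13.252 = 9.409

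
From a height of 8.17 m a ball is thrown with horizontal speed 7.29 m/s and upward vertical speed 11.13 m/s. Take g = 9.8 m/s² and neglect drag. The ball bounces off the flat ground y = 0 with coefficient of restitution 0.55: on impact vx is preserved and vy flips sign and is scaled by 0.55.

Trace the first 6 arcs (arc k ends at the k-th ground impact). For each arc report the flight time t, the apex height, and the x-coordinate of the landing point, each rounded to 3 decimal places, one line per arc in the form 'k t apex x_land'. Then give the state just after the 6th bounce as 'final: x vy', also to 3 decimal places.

Arc 1: start y=8.170, vy=11.130 → t=2.855, apex=14.490, x_land=20.816, impact vy=-16.853
  bounce: vy ← 0.55·16.853 = 9.269
Arc 2: start y=0.000, vy=9.269 → t=1.892, apex=4.383, x_land=34.605, impact vy=-9.269
  bounce: vy ← 0.55·9.269 = 5.098
Arc 3: start y=0.000, vy=5.098 → t=1.040, apex=1.326, x_land=42.190, impact vy=-5.098
  bounce: vy ← 0.55·5.098 = 2.804
Arc 4: start y=0.000, vy=2.804 → t=0.572, apex=0.401, x_land=46.361, impact vy=-2.804
  bounce: vy ← 0.55·2.804 = 1.542
Arc 5: start y=0.000, vy=1.542 → t=0.315, apex=0.121, x_land=48.656, impact vy=-1.542
  bounce: vy ← 0.55·1.542 = 0.848
Arc 6: start y=0.000, vy=0.848 → t=0.173, apex=0.037, x_land=49.917, impact vy=-0.848
  bounce: vy ← 0.55·0.848 = 0.466

1 2.855 14.490 20.816
2 1.892 4.383 34.605
3 1.040 1.326 42.190
4 0.572 0.401 46.361
5 0.315 0.121 48.656
6 0.173 0.037 49.917
final: 49.917 0.466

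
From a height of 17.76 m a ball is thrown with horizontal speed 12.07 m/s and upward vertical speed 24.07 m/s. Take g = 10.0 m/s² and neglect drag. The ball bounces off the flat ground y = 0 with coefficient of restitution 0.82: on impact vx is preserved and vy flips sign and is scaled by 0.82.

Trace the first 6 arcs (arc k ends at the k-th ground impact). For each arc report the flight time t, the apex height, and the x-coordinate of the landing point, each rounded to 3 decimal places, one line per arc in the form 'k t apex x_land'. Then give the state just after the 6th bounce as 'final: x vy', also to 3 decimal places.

Arc 1: start y=17.760, vy=24.070 → t=5.464, apex=46.728, x_land=65.951, impact vy=-30.571
  bounce: vy ← 0.82·30.571 = 25.068
Arc 2: start y=0.000, vy=25.068 → t=5.014, apex=31.420, x_land=126.465, impact vy=-25.068
  bounce: vy ← 0.82·25.068 = 20.556
Arc 3: start y=0.000, vy=20.556 → t=4.111, apex=21.127, x_land=176.087, impact vy=-20.556
  bounce: vy ← 0.82·20.556 = 16.856
Arc 4: start y=0.000, vy=16.856 → t=3.371, apex=14.206, x_land=216.776, impact vy=-16.856
  bounce: vy ← 0.82·16.856 = 13.822
Arc 5: start y=0.000, vy=13.822 → t=2.764, apex=9.552, x_land=250.142, impact vy=-13.822
  bounce: vy ← 0.82·13.822 = 11.334
Arc 6: start y=0.000, vy=11.334 → t=2.267, apex=6.423, x_land=277.502, impact vy=-11.334
  bounce: vy ← 0.82·11.334 = 9.294

1 5.464 46.728 65.951
2 5.014 31.420 126.465
3 4.111 21.127 176.087
4 3.371 14.206 216.776
5 2.764 9.552 250.142
6 2.267 6.423 277.502
final: 277.502 9.294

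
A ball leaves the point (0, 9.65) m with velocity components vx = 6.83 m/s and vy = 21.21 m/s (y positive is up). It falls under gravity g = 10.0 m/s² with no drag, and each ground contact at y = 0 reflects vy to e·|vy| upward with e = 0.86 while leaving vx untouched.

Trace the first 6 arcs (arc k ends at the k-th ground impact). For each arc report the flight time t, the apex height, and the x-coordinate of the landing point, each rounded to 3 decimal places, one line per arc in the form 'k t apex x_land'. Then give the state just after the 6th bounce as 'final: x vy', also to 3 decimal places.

1 4.656 32.143 31.804
2 4.361 23.773 61.589
3 3.750 17.583 87.205
4 3.225 13.004 109.235
5 2.774 9.618 128.180
6 2.386 7.113 144.473
final: 144.473 10.258

Arc 1: start y=9.650, vy=21.210 → t=4.656, apex=32.143, x_land=31.804, impact vy=-25.355
  bounce: vy ← 0.86·25.355 = 21.805
Arc 2: start y=0.000, vy=21.805 → t=4.361, apex=23.773, x_land=61.589, impact vy=-21.805
  bounce: vy ← 0.86·21.805 = 18.752
Arc 3: start y=0.000, vy=18.752 → t=3.750, apex=17.583, x_land=87.205, impact vy=-18.752
  bounce: vy ← 0.86·18.752 = 16.127
Arc 4: start y=0.000, vy=16.127 → t=3.225, apex=13.004, x_land=109.235, impact vy=-16.127
  bounce: vy ← 0.86·16.127 = 13.869
Arc 5: start y=0.000, vy=13.869 → t=2.774, apex=9.618, x_land=128.180, impact vy=-13.869
  bounce: vy ← 0.86·13.869 = 11.928
Arc 6: start y=0.000, vy=11.928 → t=2.386, apex=7.113, x_land=144.473, impact vy=-11.928
  bounce: vy ← 0.86·11.928 = 10.258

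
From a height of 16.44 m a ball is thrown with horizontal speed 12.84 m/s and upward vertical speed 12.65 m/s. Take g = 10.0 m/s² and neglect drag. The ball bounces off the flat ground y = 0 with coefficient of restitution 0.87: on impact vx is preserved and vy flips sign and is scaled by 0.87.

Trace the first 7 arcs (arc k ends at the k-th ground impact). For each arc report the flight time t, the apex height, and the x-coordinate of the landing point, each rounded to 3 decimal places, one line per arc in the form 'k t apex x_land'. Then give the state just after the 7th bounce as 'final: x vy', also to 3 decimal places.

1 3.476 24.441 44.631
2 3.847 18.499 94.027
3 3.347 14.002 137.001
4 2.912 10.598 174.389
5 2.533 8.022 206.916
6 2.204 6.072 235.215
7 1.917 4.596 259.835
final: 259.835 8.341

Arc 1: start y=16.440, vy=12.650 → t=3.476, apex=24.441, x_land=44.631, impact vy=-22.109
  bounce: vy ← 0.87·22.109 = 19.235
Arc 2: start y=0.000, vy=19.235 → t=3.847, apex=18.499, x_land=94.027, impact vy=-19.235
  bounce: vy ← 0.87·19.235 = 16.735
Arc 3: start y=0.000, vy=16.735 → t=3.347, apex=14.002, x_land=137.001, impact vy=-16.735
  bounce: vy ← 0.87·16.735 = 14.559
Arc 4: start y=0.000, vy=14.559 → t=2.912, apex=10.598, x_land=174.389, impact vy=-14.559
  bounce: vy ← 0.87·14.559 = 12.666
Arc 5: start y=0.000, vy=12.666 → t=2.533, apex=8.022, x_land=206.916, impact vy=-12.666
  bounce: vy ← 0.87·12.666 = 11.020
Arc 6: start y=0.000, vy=11.020 → t=2.204, apex=6.072, x_land=235.215, impact vy=-11.020
  bounce: vy ← 0.87·11.020 = 9.587
Arc 7: start y=0.000, vy=9.587 → t=1.917, apex=4.596, x_land=259.835, impact vy=-9.587
  bounce: vy ← 0.87·9.587 = 8.341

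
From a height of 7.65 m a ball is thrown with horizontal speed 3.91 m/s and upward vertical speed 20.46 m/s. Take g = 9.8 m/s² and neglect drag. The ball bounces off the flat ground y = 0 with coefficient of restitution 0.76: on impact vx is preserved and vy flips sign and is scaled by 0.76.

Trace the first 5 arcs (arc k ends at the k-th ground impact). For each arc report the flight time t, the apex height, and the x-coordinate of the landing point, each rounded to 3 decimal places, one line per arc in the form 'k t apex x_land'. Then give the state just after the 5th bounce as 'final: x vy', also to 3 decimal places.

1 4.521 29.008 17.677
2 3.698 16.755 32.137
3 2.811 9.678 43.127
4 2.136 5.590 51.479
5 1.623 3.229 57.827
final: 57.827 6.046

Arc 1: start y=7.650, vy=20.460 → t=4.521, apex=29.008, x_land=17.677, impact vy=-23.844
  bounce: vy ← 0.76·23.844 = 18.122
Arc 2: start y=0.000, vy=18.122 → t=3.698, apex=16.755, x_land=32.137, impact vy=-18.122
  bounce: vy ← 0.76·18.122 = 13.772
Arc 3: start y=0.000, vy=13.772 → t=2.811, apex=9.678, x_land=43.127, impact vy=-13.772
  bounce: vy ← 0.76·13.772 = 10.467
Arc 4: start y=0.000, vy=10.467 → t=2.136, apex=5.590, x_land=51.479, impact vy=-10.467
  bounce: vy ← 0.76·10.467 = 7.955
Arc 5: start y=0.000, vy=7.955 → t=1.623, apex=3.229, x_land=57.827, impact vy=-7.955
  bounce: vy ← 0.76·7.955 = 6.046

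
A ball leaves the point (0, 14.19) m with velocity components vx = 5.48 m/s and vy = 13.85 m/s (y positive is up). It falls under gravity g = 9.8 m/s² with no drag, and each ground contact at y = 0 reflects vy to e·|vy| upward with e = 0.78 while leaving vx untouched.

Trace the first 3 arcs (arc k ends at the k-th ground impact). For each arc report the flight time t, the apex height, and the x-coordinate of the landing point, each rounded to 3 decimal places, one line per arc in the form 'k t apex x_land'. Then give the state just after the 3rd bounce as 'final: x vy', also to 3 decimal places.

1 3.625 23.977 19.867
2 3.451 14.588 38.777
3 2.692 8.875 53.528
final: 53.528 10.287

Arc 1: start y=14.190, vy=13.850 → t=3.625, apex=23.977, x_land=19.867, impact vy=-21.678
  bounce: vy ← 0.78·21.678 = 16.909
Arc 2: start y=0.000, vy=16.909 → t=3.451, apex=14.588, x_land=38.777, impact vy=-16.909
  bounce: vy ← 0.78·16.909 = 13.189
Arc 3: start y=0.000, vy=13.189 → t=2.692, apex=8.875, x_land=53.528, impact vy=-13.189
  bounce: vy ← 0.78·13.189 = 10.287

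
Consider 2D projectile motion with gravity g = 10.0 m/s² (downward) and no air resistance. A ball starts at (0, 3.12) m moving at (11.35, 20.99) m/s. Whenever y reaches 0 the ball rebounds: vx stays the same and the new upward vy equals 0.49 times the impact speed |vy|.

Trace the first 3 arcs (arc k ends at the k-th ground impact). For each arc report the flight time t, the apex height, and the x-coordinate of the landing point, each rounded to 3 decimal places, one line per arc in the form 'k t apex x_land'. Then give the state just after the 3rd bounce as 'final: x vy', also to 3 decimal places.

Arc 1: start y=3.120, vy=20.990 → t=4.342, apex=25.149, x_land=49.279, impact vy=-22.427
  bounce: vy ← 0.49·22.427 = 10.989
Arc 2: start y=0.000, vy=10.989 → t=2.198, apex=6.038, x_land=74.224, impact vy=-10.989
  bounce: vy ← 0.49·10.989 = 5.385
Arc 3: start y=0.000, vy=5.385 → t=1.077, apex=1.450, x_land=86.448, impact vy=-5.385
  bounce: vy ← 0.49·5.385 = 2.639

1 4.342 25.149 49.279
2 2.198 6.038 74.224
3 1.077 1.450 86.448
final: 86.448 2.639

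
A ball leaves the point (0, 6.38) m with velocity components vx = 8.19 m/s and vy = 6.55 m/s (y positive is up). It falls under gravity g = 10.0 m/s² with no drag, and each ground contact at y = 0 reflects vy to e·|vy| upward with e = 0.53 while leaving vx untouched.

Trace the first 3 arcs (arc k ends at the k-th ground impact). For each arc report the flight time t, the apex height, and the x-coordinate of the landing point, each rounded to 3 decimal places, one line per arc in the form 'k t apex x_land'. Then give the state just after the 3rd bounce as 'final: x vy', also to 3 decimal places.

1 1.961 8.525 16.059
2 1.384 2.395 27.395
3 0.734 0.673 33.403
final: 33.403 1.944

Arc 1: start y=6.380, vy=6.550 → t=1.961, apex=8.525, x_land=16.059, impact vy=-13.058
  bounce: vy ← 0.53·13.058 = 6.921
Arc 2: start y=0.000, vy=6.921 → t=1.384, apex=2.395, x_land=27.395, impact vy=-6.921
  bounce: vy ← 0.53·6.921 = 3.668
Arc 3: start y=0.000, vy=3.668 → t=0.734, apex=0.673, x_land=33.403, impact vy=-3.668
  bounce: vy ← 0.53·3.668 = 1.944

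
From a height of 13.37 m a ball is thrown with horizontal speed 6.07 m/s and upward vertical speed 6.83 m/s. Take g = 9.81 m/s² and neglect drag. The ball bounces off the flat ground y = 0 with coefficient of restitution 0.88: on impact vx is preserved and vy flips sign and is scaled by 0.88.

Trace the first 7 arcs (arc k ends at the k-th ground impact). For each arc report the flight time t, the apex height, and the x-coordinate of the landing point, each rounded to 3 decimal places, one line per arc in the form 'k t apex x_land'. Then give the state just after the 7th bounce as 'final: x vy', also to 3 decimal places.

Arc 1: start y=13.370, vy=6.830 → t=2.488, apex=15.748, x_land=15.102, impact vy=-17.577
  bounce: vy ← 0.88·17.577 = 15.468
Arc 2: start y=0.000, vy=15.468 → t=3.154, apex=12.195, x_land=34.244, impact vy=-15.468
  bounce: vy ← 0.88·15.468 = 13.612
Arc 3: start y=0.000, vy=13.612 → t=2.775, apex=9.444, x_land=51.089, impact vy=-13.612
  bounce: vy ← 0.88·13.612 = 11.979
Arc 4: start y=0.000, vy=11.979 → t=2.442, apex=7.313, x_land=65.913, impact vy=-11.979
  bounce: vy ← 0.88·11.979 = 10.541
Arc 5: start y=0.000, vy=10.541 → t=2.149, apex=5.663, x_land=78.958, impact vy=-10.541
  bounce: vy ← 0.88·10.541 = 9.276
Arc 6: start y=0.000, vy=9.276 → t=1.891, apex=4.386, x_land=90.437, impact vy=-9.276
  bounce: vy ← 0.88·9.276 = 8.163
Arc 7: start y=0.000, vy=8.163 → t=1.664, apex=3.396, x_land=100.539, impact vy=-8.163
  bounce: vy ← 0.88·8.163 = 7.183

1 2.488 15.748 15.102
2 3.154 12.195 34.244
3 2.775 9.444 51.089
4 2.442 7.313 65.913
5 2.149 5.663 78.958
6 1.891 4.386 90.437
7 1.664 3.396 100.539
final: 100.539 7.183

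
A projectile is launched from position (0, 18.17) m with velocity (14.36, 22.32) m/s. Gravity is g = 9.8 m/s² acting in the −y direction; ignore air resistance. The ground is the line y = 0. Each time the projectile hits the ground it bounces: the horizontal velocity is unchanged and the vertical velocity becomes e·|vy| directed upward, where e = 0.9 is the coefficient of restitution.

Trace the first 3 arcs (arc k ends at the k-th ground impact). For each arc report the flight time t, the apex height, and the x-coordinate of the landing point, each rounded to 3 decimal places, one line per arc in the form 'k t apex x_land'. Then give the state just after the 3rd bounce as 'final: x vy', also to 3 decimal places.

Arc 1: start y=18.170, vy=22.320 → t=5.260, apex=43.587, x_land=75.535, impact vy=-29.229
  bounce: vy ← 0.9·29.229 = 26.306
Arc 2: start y=0.000, vy=26.306 → t=5.369, apex=35.306, x_land=152.627, impact vy=-26.306
  bounce: vy ← 0.9·26.306 = 23.675
Arc 3: start y=0.000, vy=23.675 → t=4.832, apex=28.598, x_land=222.010, impact vy=-23.675
  bounce: vy ← 0.9·23.675 = 21.308

1 5.260 43.587 75.535
2 5.369 35.306 152.627
3 4.832 28.598 222.010
final: 222.010 21.308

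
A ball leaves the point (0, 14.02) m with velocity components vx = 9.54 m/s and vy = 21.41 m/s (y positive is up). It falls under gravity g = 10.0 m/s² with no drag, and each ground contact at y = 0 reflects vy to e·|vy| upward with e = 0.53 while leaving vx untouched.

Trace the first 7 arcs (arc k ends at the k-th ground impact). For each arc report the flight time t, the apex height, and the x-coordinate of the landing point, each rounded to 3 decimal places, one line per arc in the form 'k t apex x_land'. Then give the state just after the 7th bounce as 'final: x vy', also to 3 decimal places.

1 4.859 36.939 46.355
2 2.881 10.376 73.842
3 1.527 2.915 88.409
4 0.809 0.819 96.130
5 0.429 0.230 100.222
6 0.227 0.065 102.391
7 0.120 0.018 103.540
final: 103.540 0.319

Arc 1: start y=14.020, vy=21.410 → t=4.859, apex=36.939, x_land=46.355, impact vy=-27.181
  bounce: vy ← 0.53·27.181 = 14.406
Arc 2: start y=0.000, vy=14.406 → t=2.881, apex=10.376, x_land=73.842, impact vy=-14.406
  bounce: vy ← 0.53·14.406 = 7.635
Arc 3: start y=0.000, vy=7.635 → t=1.527, apex=2.915, x_land=88.409, impact vy=-7.635
  bounce: vy ← 0.53·7.635 = 4.047
Arc 4: start y=0.000, vy=4.047 → t=0.809, apex=0.819, x_land=96.130, impact vy=-4.047
  bounce: vy ← 0.53·4.047 = 2.145
Arc 5: start y=0.000, vy=2.145 → t=0.429, apex=0.230, x_land=100.222, impact vy=-2.145
  bounce: vy ← 0.53·2.145 = 1.137
Arc 6: start y=0.000, vy=1.137 → t=0.227, apex=0.065, x_land=102.391, impact vy=-1.137
  bounce: vy ← 0.53·1.137 = 0.602
Arc 7: start y=0.000, vy=0.602 → t=0.120, apex=0.018, x_land=103.540, impact vy=-0.602
  bounce: vy ← 0.53·0.602 = 0.319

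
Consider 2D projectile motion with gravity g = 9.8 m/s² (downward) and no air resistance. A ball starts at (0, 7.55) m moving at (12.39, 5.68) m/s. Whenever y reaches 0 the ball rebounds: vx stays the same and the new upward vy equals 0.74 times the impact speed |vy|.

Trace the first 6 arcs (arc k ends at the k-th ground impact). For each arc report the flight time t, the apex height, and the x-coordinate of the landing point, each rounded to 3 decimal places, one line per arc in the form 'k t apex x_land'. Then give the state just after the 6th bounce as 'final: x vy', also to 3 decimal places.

1 1.950 9.196 24.155
2 2.028 5.036 49.276
3 1.500 2.758 67.865
4 1.110 1.510 81.621
5 0.822 0.827 91.801
6 0.608 0.453 99.334
final: 99.334 2.205

Arc 1: start y=7.550, vy=5.680 → t=1.950, apex=9.196, x_land=24.155, impact vy=-13.425
  bounce: vy ← 0.74·13.425 = 9.935
Arc 2: start y=0.000, vy=9.935 → t=2.028, apex=5.036, x_land=49.276, impact vy=-9.935
  bounce: vy ← 0.74·9.935 = 7.352
Arc 3: start y=0.000, vy=7.352 → t=1.500, apex=2.758, x_land=67.865, impact vy=-7.352
  bounce: vy ← 0.74·7.352 = 5.440
Arc 4: start y=0.000, vy=5.440 → t=1.110, apex=1.510, x_land=81.621, impact vy=-5.440
  bounce: vy ← 0.74·5.440 = 4.026
Arc 5: start y=0.000, vy=4.026 → t=0.822, apex=0.827, x_land=91.801, impact vy=-4.026
  bounce: vy ← 0.74·4.026 = 2.979
Arc 6: start y=0.000, vy=2.979 → t=0.608, apex=0.453, x_land=99.334, impact vy=-2.979
  bounce: vy ← 0.74·2.979 = 2.205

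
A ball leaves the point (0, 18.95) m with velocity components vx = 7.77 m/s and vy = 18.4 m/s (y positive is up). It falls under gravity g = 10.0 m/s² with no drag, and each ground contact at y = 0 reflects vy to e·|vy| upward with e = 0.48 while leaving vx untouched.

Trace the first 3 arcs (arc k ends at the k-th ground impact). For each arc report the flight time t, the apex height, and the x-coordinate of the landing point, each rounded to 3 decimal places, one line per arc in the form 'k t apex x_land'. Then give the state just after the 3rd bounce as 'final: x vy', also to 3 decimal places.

1 4.519 35.878 35.111
2 2.572 8.266 55.092
3 1.234 1.905 64.683
final: 64.683 2.962

Arc 1: start y=18.950, vy=18.400 → t=4.519, apex=35.878, x_land=35.111, impact vy=-26.787
  bounce: vy ← 0.48·26.787 = 12.858
Arc 2: start y=0.000, vy=12.858 → t=2.572, apex=8.266, x_land=55.092, impact vy=-12.858
  bounce: vy ← 0.48·12.858 = 6.172
Arc 3: start y=0.000, vy=6.172 → t=1.234, apex=1.905, x_land=64.683, impact vy=-6.172
  bounce: vy ← 0.48·6.172 = 2.962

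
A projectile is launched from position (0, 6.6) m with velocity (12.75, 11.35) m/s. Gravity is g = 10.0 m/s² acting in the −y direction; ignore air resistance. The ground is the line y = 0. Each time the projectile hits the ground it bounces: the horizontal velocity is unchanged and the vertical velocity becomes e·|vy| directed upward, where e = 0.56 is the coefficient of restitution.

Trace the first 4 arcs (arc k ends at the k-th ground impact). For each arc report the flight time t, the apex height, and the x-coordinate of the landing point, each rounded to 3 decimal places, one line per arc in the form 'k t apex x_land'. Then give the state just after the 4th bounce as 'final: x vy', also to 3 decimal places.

Arc 1: start y=6.600, vy=11.350 → t=2.750, apex=13.041, x_land=35.062, impact vy=-16.150
  bounce: vy ← 0.56·16.150 = 9.044
Arc 2: start y=0.000, vy=9.044 → t=1.809, apex=4.090, x_land=58.125, impact vy=-9.044
  bounce: vy ← 0.56·9.044 = 5.065
Arc 3: start y=0.000, vy=5.065 → t=1.013, apex=1.283, x_land=71.040, impact vy=-5.065
  bounce: vy ← 0.56·5.065 = 2.836
Arc 4: start y=0.000, vy=2.836 → t=0.567, apex=0.402, x_land=78.272, impact vy=-2.836
  bounce: vy ← 0.56·2.836 = 1.588

1 2.750 13.041 35.062
2 1.809 4.090 58.125
3 1.013 1.283 71.040
4 0.567 0.402 78.272
final: 78.272 1.588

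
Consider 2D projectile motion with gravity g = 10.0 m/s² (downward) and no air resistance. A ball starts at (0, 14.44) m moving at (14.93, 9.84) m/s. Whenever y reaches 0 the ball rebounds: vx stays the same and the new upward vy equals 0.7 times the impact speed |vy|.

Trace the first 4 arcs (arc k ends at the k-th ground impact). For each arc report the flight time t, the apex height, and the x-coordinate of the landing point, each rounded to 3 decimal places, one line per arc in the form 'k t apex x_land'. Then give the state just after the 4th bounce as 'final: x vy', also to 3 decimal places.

Arc 1: start y=14.440, vy=9.840 → t=2.948, apex=19.281, x_land=44.010, impact vy=-19.637
  bounce: vy ← 0.7·19.637 = 13.746
Arc 2: start y=0.000, vy=13.746 → t=2.749, apex=9.448, x_land=85.056, impact vy=-13.746
  bounce: vy ← 0.7·13.746 = 9.622
Arc 3: start y=0.000, vy=9.622 → t=1.924, apex=4.629, x_land=113.788, impact vy=-9.622
  bounce: vy ← 0.7·9.622 = 6.736
Arc 4: start y=0.000, vy=6.736 → t=1.347, apex=2.268, x_land=133.900, impact vy=-6.736
  bounce: vy ← 0.7·6.736 = 4.715

1 2.948 19.281 44.010
2 2.749 9.448 85.056
3 1.924 4.629 113.788
4 1.347 2.268 133.900
final: 133.900 4.715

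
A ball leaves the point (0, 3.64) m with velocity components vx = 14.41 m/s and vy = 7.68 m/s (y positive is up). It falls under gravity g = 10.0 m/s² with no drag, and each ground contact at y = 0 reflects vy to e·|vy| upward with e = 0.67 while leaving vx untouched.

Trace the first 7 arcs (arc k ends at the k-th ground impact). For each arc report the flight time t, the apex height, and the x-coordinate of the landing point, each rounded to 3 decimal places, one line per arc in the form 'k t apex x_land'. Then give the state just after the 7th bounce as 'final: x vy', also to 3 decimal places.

1 1.916 6.589 27.609
2 1.538 2.958 49.776
3 1.031 1.328 64.627
4 0.691 0.596 74.578
5 0.463 0.268 81.245
6 0.310 0.120 85.711
7 0.208 0.054 88.704
final: 88.704 0.696

Arc 1: start y=3.640, vy=7.680 → t=1.916, apex=6.589, x_land=27.609, impact vy=-11.480
  bounce: vy ← 0.67·11.480 = 7.691
Arc 2: start y=0.000, vy=7.691 → t=1.538, apex=2.958, x_land=49.776, impact vy=-7.691
  bounce: vy ← 0.67·7.691 = 5.153
Arc 3: start y=0.000, vy=5.153 → t=1.031, apex=1.328, x_land=64.627, impact vy=-5.153
  bounce: vy ← 0.67·5.153 = 3.453
Arc 4: start y=0.000, vy=3.453 → t=0.691, apex=0.596, x_land=74.578, impact vy=-3.453
  bounce: vy ← 0.67·3.453 = 2.313
Arc 5: start y=0.000, vy=2.313 → t=0.463, apex=0.268, x_land=81.245, impact vy=-2.313
  bounce: vy ← 0.67·2.313 = 1.550
Arc 6: start y=0.000, vy=1.550 → t=0.310, apex=0.120, x_land=85.711, impact vy=-1.550
  bounce: vy ← 0.67·1.550 = 1.038
Arc 7: start y=0.000, vy=1.038 → t=0.208, apex=0.054, x_land=88.704, impact vy=-1.038
  bounce: vy ← 0.67·1.038 = 0.696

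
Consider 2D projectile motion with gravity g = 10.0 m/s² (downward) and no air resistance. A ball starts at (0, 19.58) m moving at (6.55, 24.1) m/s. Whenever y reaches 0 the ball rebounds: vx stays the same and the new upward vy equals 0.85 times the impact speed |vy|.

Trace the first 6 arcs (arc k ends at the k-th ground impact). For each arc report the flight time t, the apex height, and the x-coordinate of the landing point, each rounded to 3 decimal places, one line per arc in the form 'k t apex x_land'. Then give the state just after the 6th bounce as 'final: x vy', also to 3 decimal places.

Arc 1: start y=19.580, vy=24.100 → t=5.528, apex=48.620, x_land=36.211, impact vy=-31.183
  bounce: vy ← 0.85·31.183 = 26.506
Arc 2: start y=0.000, vy=26.506 → t=5.301, apex=35.128, x_land=70.934, impact vy=-26.506
  bounce: vy ← 0.85·26.506 = 22.530
Arc 3: start y=0.000, vy=22.530 → t=4.506, apex=25.380, x_land=100.448, impact vy=-22.530
  bounce: vy ← 0.85·22.530 = 19.151
Arc 4: start y=0.000, vy=19.151 → t=3.830, apex=18.337, x_land=125.535, impact vy=-19.151
  bounce: vy ← 0.85·19.151 = 16.278
Arc 5: start y=0.000, vy=16.278 → t=3.256, apex=13.249, x_land=146.859, impact vy=-16.278
  bounce: vy ← 0.85·16.278 = 13.836
Arc 6: start y=0.000, vy=13.836 → t=2.767, apex=9.572, x_land=164.985, impact vy=-13.836
  bounce: vy ← 0.85·13.836 = 11.761

1 5.528 48.620 36.211
2 5.301 35.128 70.934
3 4.506 25.380 100.448
4 3.830 18.337 125.535
5 3.256 13.249 146.859
6 2.767 9.572 164.985
final: 164.985 11.761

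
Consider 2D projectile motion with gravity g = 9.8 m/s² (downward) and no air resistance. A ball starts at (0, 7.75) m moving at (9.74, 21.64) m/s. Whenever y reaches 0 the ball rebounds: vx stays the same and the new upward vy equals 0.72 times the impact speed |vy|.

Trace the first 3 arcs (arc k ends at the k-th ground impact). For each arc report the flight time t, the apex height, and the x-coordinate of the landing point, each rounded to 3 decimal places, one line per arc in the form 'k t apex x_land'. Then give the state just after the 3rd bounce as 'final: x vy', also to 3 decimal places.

1 4.749 31.642 46.259
2 3.659 16.403 81.900
3 2.635 8.504 107.562
final: 107.562 9.295

Arc 1: start y=7.750, vy=21.640 → t=4.749, apex=31.642, x_land=46.259, impact vy=-24.904
  bounce: vy ← 0.72·24.904 = 17.931
Arc 2: start y=0.000, vy=17.931 → t=3.659, apex=16.403, x_land=81.900, impact vy=-17.931
  bounce: vy ← 0.72·17.931 = 12.910
Arc 3: start y=0.000, vy=12.910 → t=2.635, apex=8.504, x_land=107.562, impact vy=-12.910
  bounce: vy ← 0.72·12.910 = 9.295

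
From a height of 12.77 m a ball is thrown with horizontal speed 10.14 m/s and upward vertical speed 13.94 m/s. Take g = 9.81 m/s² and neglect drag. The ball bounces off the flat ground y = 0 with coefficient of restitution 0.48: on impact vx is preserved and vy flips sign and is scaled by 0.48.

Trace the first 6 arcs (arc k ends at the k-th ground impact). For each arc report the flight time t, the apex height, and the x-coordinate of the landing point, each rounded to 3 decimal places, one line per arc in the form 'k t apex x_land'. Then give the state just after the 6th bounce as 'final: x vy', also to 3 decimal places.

Arc 1: start y=12.770, vy=13.940 → t=3.571, apex=22.674, x_land=36.210, impact vy=-21.092
  bounce: vy ← 0.48·21.092 = 10.124
Arc 2: start y=0.000, vy=10.124 → t=2.064, apex=5.224, x_land=57.140, impact vy=-10.124
  bounce: vy ← 0.48·10.124 = 4.860
Arc 3: start y=0.000, vy=4.860 → t=0.991, apex=1.204, x_land=67.186, impact vy=-4.860
  bounce: vy ← 0.48·4.860 = 2.333
Arc 4: start y=0.000, vy=2.333 → t=0.476, apex=0.277, x_land=72.008, impact vy=-2.333
  bounce: vy ← 0.48·2.333 = 1.120
Arc 5: start y=0.000, vy=1.120 → t=0.228, apex=0.064, x_land=74.323, impact vy=-1.120
  bounce: vy ← 0.48·1.120 = 0.537
Arc 6: start y=0.000, vy=0.537 → t=0.110, apex=0.015, x_land=75.434, impact vy=-0.537
  bounce: vy ← 0.48·0.537 = 0.258

1 3.571 22.674 36.210
2 2.064 5.224 57.140
3 0.991 1.204 67.186
4 0.476 0.277 72.008
5 0.228 0.064 74.323
6 0.110 0.015 75.434
final: 75.434 0.258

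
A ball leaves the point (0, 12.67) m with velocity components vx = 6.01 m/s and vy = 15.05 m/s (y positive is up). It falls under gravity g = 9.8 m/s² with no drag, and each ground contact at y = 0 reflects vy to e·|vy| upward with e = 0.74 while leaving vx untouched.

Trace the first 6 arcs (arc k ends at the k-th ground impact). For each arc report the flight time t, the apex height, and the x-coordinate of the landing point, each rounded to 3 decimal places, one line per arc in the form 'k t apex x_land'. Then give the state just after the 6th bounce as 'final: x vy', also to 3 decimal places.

Arc 1: start y=12.670, vy=15.050 → t=3.759, apex=24.226, x_land=22.593, impact vy=-21.791
  bounce: vy ← 0.74·21.791 = 16.125
Arc 2: start y=0.000, vy=16.125 → t=3.291, apex=13.266, x_land=42.371, impact vy=-16.125
  bounce: vy ← 0.74·16.125 = 11.933
Arc 3: start y=0.000, vy=11.933 → t=2.435, apex=7.265, x_land=57.007, impact vy=-11.933
  bounce: vy ← 0.74·11.933 = 8.830
Arc 4: start y=0.000, vy=8.830 → t=1.802, apex=3.978, x_land=67.837, impact vy=-8.830
  bounce: vy ← 0.74·8.830 = 6.534
Arc 5: start y=0.000, vy=6.534 → t=1.334, apex=2.178, x_land=75.852, impact vy=-6.534
  bounce: vy ← 0.74·6.534 = 4.835
Arc 6: start y=0.000, vy=4.835 → t=0.987, apex=1.193, x_land=81.782, impact vy=-4.835
  bounce: vy ← 0.74·4.835 = 3.578

1 3.759 24.226 22.593
2 3.291 13.266 42.371
3 2.435 7.265 57.007
4 1.802 3.978 67.837
5 1.334 2.178 75.852
6 0.987 1.193 81.782
final: 81.782 3.578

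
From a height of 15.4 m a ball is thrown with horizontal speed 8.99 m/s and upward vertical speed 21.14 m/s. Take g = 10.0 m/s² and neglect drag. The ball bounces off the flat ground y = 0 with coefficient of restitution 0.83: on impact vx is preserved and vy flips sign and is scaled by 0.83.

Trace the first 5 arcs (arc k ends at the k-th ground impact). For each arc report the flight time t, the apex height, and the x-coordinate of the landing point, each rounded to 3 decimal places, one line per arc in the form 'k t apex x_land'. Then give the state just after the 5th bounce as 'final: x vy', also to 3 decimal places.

1 4.862 37.745 43.705
2 4.561 26.003 84.708
3 3.786 17.913 118.740
4 3.142 12.340 146.987
5 2.608 8.501 170.432
final: 170.432 10.823

Arc 1: start y=15.400, vy=21.140 → t=4.862, apex=37.745, x_land=43.705, impact vy=-27.475
  bounce: vy ← 0.83·27.475 = 22.805
Arc 2: start y=0.000, vy=22.805 → t=4.561, apex=26.003, x_land=84.708, impact vy=-22.805
  bounce: vy ← 0.83·22.805 = 18.928
Arc 3: start y=0.000, vy=18.928 → t=3.786, apex=17.913, x_land=118.740, impact vy=-18.928
  bounce: vy ← 0.83·18.928 = 15.710
Arc 4: start y=0.000, vy=15.710 → t=3.142, apex=12.340, x_land=146.987, impact vy=-15.710
  bounce: vy ← 0.83·15.710 = 13.039
Arc 5: start y=0.000, vy=13.039 → t=2.608, apex=8.501, x_land=170.432, impact vy=-13.039
  bounce: vy ← 0.83·13.039 = 10.823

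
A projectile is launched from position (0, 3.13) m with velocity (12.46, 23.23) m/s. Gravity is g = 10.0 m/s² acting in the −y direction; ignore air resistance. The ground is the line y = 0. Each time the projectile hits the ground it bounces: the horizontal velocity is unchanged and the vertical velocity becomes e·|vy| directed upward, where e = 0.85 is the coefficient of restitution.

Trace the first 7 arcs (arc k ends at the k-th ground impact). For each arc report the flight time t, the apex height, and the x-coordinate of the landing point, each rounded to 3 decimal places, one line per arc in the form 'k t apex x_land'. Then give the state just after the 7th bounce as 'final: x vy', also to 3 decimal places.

Arc 1: start y=3.130, vy=23.230 → t=4.777, apex=30.112, x_land=59.522, impact vy=-24.540
  bounce: vy ← 0.85·24.540 = 20.859
Arc 2: start y=0.000, vy=20.859 → t=4.172, apex=21.756, x_land=111.504, impact vy=-20.859
  bounce: vy ← 0.85·20.859 = 17.730
Arc 3: start y=0.000, vy=17.730 → t=3.546, apex=15.718, x_land=155.688, impact vy=-17.730
  bounce: vy ← 0.85·17.730 = 15.071
Arc 4: start y=0.000, vy=15.071 → t=3.014, apex=11.357, x_land=193.244, impact vy=-15.071
  bounce: vy ← 0.85·15.071 = 12.810
Arc 5: start y=0.000, vy=12.810 → t=2.562, apex=8.205, x_land=225.168, impact vy=-12.810
  bounce: vy ← 0.85·12.810 = 10.889
Arc 6: start y=0.000, vy=10.889 → t=2.178, apex=5.928, x_land=252.302, impact vy=-10.889
  bounce: vy ← 0.85·10.889 = 9.255
Arc 7: start y=0.000, vy=9.255 → t=1.851, apex=4.283, x_land=275.367, impact vy=-9.255
  bounce: vy ← 0.85·9.255 = 7.867

1 4.777 30.112 59.522
2 4.172 21.756 111.504
3 3.546 15.718 155.688
4 3.014 11.357 193.244
5 2.562 8.205 225.168
6 2.178 5.928 252.302
7 1.851 4.283 275.367
final: 275.367 7.867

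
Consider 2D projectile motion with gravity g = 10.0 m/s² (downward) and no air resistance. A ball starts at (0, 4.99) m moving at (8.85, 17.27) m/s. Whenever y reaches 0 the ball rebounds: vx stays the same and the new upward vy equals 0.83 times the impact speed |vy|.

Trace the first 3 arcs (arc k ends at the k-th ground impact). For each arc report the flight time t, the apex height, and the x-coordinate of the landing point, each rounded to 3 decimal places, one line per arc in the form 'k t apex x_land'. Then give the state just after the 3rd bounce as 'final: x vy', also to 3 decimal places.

1 3.722 19.903 32.941
2 3.312 13.711 62.251
3 2.749 9.445 86.579
final: 86.579 11.408

Arc 1: start y=4.990, vy=17.270 → t=3.722, apex=19.903, x_land=32.941, impact vy=-19.951
  bounce: vy ← 0.83·19.951 = 16.560
Arc 2: start y=0.000, vy=16.560 → t=3.312, apex=13.711, x_land=62.251, impact vy=-16.560
  bounce: vy ← 0.83·16.560 = 13.744
Arc 3: start y=0.000, vy=13.744 → t=2.749, apex=9.445, x_land=86.579, impact vy=-13.744
  bounce: vy ← 0.83·13.744 = 11.408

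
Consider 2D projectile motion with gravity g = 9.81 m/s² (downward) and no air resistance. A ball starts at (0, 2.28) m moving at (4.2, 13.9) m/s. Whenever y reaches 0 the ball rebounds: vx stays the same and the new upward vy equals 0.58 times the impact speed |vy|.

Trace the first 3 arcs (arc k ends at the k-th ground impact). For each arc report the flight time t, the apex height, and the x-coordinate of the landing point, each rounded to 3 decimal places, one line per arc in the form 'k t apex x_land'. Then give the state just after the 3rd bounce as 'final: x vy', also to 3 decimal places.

Arc 1: start y=2.280, vy=13.900 → t=2.989, apex=12.128, x_land=12.555, impact vy=-15.425
  bounce: vy ← 0.58·15.425 = 8.947
Arc 2: start y=0.000, vy=8.947 → t=1.824, apex=4.080, x_land=20.216, impact vy=-8.947
  bounce: vy ← 0.58·8.947 = 5.189
Arc 3: start y=0.000, vy=5.189 → t=1.058, apex=1.372, x_land=24.659, impact vy=-5.189
  bounce: vy ← 0.58·5.189 = 3.010

1 2.989 12.128 12.555
2 1.824 4.080 20.216
3 1.058 1.372 24.659
final: 24.659 3.010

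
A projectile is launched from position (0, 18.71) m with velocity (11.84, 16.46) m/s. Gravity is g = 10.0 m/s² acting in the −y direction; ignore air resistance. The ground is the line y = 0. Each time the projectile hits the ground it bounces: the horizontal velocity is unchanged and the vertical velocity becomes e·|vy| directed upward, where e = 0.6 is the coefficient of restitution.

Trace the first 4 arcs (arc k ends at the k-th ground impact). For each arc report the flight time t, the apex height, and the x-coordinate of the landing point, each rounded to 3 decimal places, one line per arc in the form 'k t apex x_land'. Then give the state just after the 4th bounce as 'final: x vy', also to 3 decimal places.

Arc 1: start y=18.710, vy=16.460 → t=4.186, apex=32.257, x_land=49.562, impact vy=-25.399
  bounce: vy ← 0.6·25.399 = 15.240
Arc 2: start y=0.000, vy=15.240 → t=3.048, apex=11.612, x_land=85.649, impact vy=-15.240
  bounce: vy ← 0.6·15.240 = 9.144
Arc 3: start y=0.000, vy=9.144 → t=1.829, apex=4.180, x_land=107.302, impact vy=-9.144
  bounce: vy ← 0.6·9.144 = 5.486
Arc 4: start y=0.000, vy=5.486 → t=1.097, apex=1.505, x_land=120.293, impact vy=-5.486
  bounce: vy ← 0.6·5.486 = 3.292

1 4.186 32.257 49.562
2 3.048 11.612 85.649
3 1.829 4.180 107.302
4 1.097 1.505 120.293
final: 120.293 3.292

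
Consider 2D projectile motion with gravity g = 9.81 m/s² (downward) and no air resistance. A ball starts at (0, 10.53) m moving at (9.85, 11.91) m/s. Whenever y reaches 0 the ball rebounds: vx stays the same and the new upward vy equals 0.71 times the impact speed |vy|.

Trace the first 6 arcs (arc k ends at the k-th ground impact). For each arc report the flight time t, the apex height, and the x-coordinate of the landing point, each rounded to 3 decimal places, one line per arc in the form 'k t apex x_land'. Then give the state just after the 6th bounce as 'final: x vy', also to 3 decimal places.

Arc 1: start y=10.530, vy=11.910 → t=3.117, apex=17.760, x_land=30.701, impact vy=-18.667
  bounce: vy ← 0.71·18.667 = 13.253
Arc 2: start y=0.000, vy=13.253 → t=2.702, apex=8.953, x_land=57.316, impact vy=-13.253
  bounce: vy ← 0.71·13.253 = 9.410
Arc 3: start y=0.000, vy=9.410 → t=1.918, apex=4.513, x_land=76.213, impact vy=-9.410
  bounce: vy ← 0.71·9.410 = 6.681
Arc 4: start y=0.000, vy=6.681 → t=1.362, apex=2.275, x_land=89.629, impact vy=-6.681
  bounce: vy ← 0.71·6.681 = 4.744
Arc 5: start y=0.000, vy=4.744 → t=0.967, apex=1.147, x_land=99.155, impact vy=-4.744
  bounce: vy ← 0.71·4.744 = 3.368
Arc 6: start y=0.000, vy=3.368 → t=0.687, apex=0.578, x_land=105.918, impact vy=-3.368
  bounce: vy ← 0.71·3.368 = 2.391

1 3.117 17.760 30.701
2 2.702 8.953 57.316
3 1.918 4.513 76.213
4 1.362 2.275 89.629
5 0.967 1.147 99.155
6 0.687 0.578 105.918
final: 105.918 2.391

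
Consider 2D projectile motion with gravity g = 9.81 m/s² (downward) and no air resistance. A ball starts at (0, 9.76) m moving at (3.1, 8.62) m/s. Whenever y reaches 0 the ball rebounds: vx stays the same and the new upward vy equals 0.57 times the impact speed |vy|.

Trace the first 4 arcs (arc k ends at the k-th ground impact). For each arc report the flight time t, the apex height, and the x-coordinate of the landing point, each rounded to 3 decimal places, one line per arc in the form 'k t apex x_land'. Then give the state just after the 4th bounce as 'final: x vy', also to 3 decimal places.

Arc 1: start y=9.760, vy=8.620 → t=2.541, apex=13.547, x_land=7.876, impact vy=-16.303
  bounce: vy ← 0.57·16.303 = 9.293
Arc 2: start y=0.000, vy=9.293 → t=1.895, apex=4.401, x_land=13.749, impact vy=-9.293
  bounce: vy ← 0.57·9.293 = 5.297
Arc 3: start y=0.000, vy=5.297 → t=1.080, apex=1.430, x_land=17.097, impact vy=-5.297
  bounce: vy ← 0.57·5.297 = 3.019
Arc 4: start y=0.000, vy=3.019 → t=0.616, apex=0.465, x_land=19.005, impact vy=-3.019
  bounce: vy ← 0.57·3.019 = 1.721

1 2.541 13.547 7.876
2 1.895 4.401 13.749
3 1.080 1.430 17.097
4 0.616 0.465 19.005
final: 19.005 1.721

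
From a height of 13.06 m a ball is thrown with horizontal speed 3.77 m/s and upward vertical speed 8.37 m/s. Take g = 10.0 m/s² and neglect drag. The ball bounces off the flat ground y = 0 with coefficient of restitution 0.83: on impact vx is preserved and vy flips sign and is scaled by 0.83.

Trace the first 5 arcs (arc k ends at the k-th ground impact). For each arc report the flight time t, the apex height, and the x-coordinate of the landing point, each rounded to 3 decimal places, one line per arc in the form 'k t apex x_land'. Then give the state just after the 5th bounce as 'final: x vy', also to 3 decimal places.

Arc 1: start y=13.060, vy=8.370 → t=2.657, apex=16.563, x_land=10.017, impact vy=-18.200
  bounce: vy ← 0.83·18.200 = 15.106
Arc 2: start y=0.000, vy=15.106 → t=3.021, apex=11.410, x_land=21.407, impact vy=-15.106
  bounce: vy ← 0.83·15.106 = 12.538
Arc 3: start y=0.000, vy=12.538 → t=2.508, apex=7.860, x_land=30.861, impact vy=-12.538
  bounce: vy ← 0.83·12.538 = 10.407
Arc 4: start y=0.000, vy=10.407 → t=2.081, apex=5.415, x_land=38.708, impact vy=-10.407
  bounce: vy ← 0.83·10.407 = 8.638
Arc 5: start y=0.000, vy=8.638 → t=1.728, apex=3.730, x_land=45.221, impact vy=-8.638
  bounce: vy ← 0.83·8.638 = 7.169

1 2.657 16.563 10.017
2 3.021 11.410 21.407
3 2.508 7.860 30.861
4 2.081 5.415 38.708
5 1.728 3.730 45.221
final: 45.221 7.169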